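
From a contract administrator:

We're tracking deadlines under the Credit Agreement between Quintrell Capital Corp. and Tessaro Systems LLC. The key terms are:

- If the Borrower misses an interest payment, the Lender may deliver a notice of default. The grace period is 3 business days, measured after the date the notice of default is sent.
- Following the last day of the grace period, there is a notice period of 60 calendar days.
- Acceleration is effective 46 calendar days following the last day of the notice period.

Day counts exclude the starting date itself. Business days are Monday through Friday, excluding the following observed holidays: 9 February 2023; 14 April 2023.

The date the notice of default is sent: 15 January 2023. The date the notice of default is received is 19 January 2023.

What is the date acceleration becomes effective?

From Sunday, 15 January 2023, 3 business days (Jan 16, Jan 17, Jan 18, skipping weekends) brings us to Wednesday, 18 January 2023, which is the last day of the grace period.
The last day of the notice period: 60 calendar days after 18 January 2023 is 19 March 2023.
Adding 46 calendar days to 19 March 2023 gives 4 May 2023, which is the date acceleration becomes effective.

4 May 2023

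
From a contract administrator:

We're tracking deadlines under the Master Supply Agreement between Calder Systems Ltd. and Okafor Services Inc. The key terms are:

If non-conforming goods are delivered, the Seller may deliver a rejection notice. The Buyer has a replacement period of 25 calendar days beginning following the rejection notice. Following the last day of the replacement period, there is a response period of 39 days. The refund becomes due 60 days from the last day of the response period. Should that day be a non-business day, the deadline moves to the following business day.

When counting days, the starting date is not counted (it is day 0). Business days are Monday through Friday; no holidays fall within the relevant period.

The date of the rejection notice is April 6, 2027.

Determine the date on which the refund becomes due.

August 9, 2027

The last day of the replacement period: April 6, 2027 + 25 days = May 1, 2027.
The last day of the response period: May 1, 2027 + 39 days = June 9, 2027.
The date on which the refund becomes due: 60 calendar days after June 9, 2027 is August 8, 2027. That falls on a Sunday, so it rolls to the next business day, Monday, August 9, 2027.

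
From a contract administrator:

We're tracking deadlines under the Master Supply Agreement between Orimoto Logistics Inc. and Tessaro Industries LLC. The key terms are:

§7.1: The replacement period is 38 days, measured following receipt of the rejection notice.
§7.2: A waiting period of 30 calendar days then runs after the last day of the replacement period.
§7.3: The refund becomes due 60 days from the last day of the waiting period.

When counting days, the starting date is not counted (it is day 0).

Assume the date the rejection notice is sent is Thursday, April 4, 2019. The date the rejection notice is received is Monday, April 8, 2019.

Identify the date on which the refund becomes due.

August 14, 2019

The last day of the replacement period: April 8, 2019 + 38 days = May 16, 2019.
Adding 30 calendar days to May 16, 2019 gives June 15, 2019, which is the last day of the waiting period.
Adding 60 calendar days to June 15, 2019 gives August 14, 2019, which is the date on which the refund becomes due.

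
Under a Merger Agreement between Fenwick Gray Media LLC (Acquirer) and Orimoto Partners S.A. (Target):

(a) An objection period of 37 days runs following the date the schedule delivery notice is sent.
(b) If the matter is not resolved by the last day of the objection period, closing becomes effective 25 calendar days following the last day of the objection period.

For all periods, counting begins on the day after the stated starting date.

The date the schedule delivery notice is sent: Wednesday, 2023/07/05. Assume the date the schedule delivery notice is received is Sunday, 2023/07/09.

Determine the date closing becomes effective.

The last day of the objection period: 37 calendar days after 2023/07/05 is 2023/08/11.
The date closing becomes effective: 25 calendar days after 2023/08/11 is 2023/09/05.

2023/09/05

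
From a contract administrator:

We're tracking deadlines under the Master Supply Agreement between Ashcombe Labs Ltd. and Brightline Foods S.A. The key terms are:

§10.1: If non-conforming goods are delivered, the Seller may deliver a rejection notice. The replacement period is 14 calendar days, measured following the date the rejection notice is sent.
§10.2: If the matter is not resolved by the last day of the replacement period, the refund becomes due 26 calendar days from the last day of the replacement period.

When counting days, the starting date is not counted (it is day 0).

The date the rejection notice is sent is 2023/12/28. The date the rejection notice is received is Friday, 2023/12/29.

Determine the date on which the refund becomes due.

The last day of the replacement period: 2023/12/28 + 14 days = 2024/01/11.
The date on which the refund becomes due: 26 calendar days after 2024/01/11 is 2024/02/06.

2024/02/06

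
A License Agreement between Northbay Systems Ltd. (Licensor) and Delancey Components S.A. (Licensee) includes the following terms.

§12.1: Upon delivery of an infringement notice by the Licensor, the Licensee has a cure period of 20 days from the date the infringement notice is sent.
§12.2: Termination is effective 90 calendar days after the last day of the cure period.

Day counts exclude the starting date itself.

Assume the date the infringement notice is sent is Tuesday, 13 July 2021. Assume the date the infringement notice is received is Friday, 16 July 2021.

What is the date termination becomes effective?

31 October 2021

The last day of the cure period: 13 July 2021 + 20 days = 2 August 2021.
The date termination becomes effective: 2 August 2021 + 90 days = 31 October 2021.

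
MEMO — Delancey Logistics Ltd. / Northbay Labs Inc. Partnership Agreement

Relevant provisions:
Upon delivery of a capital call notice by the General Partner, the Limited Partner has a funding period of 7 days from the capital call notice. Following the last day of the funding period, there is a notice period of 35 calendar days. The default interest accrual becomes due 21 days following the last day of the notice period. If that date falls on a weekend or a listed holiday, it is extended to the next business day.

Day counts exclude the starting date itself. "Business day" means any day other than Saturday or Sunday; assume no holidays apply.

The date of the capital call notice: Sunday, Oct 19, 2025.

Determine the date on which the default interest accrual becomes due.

Adding 7 calendar days to Oct 19, 2025 gives Oct 26, 2025, which is the last day of the funding period.
Adding 35 calendar days to Oct 26, 2025 gives Nov 30, 2025, which is the last day of the notice period.
The date on which the default interest accrual becomes due: Nov 30, 2025 + 21 days = Dec 21, 2025. That falls on a Sunday, so it rolls to the next business day, Monday, Dec 22, 2025.

Dec 22, 2025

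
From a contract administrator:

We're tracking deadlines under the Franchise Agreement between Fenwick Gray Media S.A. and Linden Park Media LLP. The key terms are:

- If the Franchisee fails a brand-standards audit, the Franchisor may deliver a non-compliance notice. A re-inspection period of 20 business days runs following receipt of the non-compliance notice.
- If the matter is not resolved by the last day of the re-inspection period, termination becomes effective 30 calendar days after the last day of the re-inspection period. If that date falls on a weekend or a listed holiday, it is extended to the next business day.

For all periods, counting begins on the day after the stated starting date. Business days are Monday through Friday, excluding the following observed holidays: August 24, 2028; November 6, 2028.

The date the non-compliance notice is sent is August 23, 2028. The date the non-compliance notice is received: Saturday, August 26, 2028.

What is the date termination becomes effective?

October 23, 2028

The last day of the re-inspection period: counting 20 business days from Saturday, August 26, 2028 (Aug 28, Aug 29, Aug 30, Aug 31, …, Sep 20, Sep 21, Sep 22, skipping weekends) reaches Friday, September 22, 2028.
Adding 30 calendar days to September 22, 2028 gives October 22, 2028, which is the date termination becomes effective. That falls on a Sunday, so it rolls to the next business day, Monday, October 23, 2028.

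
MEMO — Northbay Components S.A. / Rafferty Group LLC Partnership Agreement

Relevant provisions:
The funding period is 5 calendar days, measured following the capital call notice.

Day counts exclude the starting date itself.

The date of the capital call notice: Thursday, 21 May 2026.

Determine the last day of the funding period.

26 May 2026

The last day of the funding period: 21 May 2026 + 5 days = 26 May 2026.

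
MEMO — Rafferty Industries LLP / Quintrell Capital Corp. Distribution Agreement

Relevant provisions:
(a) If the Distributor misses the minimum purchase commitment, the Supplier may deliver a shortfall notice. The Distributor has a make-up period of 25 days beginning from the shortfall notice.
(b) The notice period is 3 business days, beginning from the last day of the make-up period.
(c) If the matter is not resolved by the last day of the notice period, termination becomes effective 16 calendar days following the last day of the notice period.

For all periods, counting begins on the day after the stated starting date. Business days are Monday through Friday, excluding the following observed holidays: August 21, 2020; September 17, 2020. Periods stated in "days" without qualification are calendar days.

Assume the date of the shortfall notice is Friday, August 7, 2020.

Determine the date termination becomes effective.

September 20, 2020

The last day of the make-up period: August 7, 2020 + 25 days = September 1, 2020.
From Tuesday, September 1, 2020, 3 business days (Sep 2, Sep 3, Sep 4, skipping weekends) brings us to Friday, September 4, 2020, which is the last day of the notice period.
The date termination becomes effective: September 4, 2020 + 16 days = September 20, 2020.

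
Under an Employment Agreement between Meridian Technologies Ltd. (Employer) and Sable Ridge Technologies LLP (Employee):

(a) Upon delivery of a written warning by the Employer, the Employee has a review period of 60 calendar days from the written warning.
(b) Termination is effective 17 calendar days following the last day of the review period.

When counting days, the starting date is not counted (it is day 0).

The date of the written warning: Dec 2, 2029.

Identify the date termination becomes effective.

Feb 17, 2030

The last day of the review period: 60 calendar days after Dec 2, 2029 is Jan 31, 2030.
The date termination becomes effective: Jan 31, 2030 + 17 days = Feb 17, 2030.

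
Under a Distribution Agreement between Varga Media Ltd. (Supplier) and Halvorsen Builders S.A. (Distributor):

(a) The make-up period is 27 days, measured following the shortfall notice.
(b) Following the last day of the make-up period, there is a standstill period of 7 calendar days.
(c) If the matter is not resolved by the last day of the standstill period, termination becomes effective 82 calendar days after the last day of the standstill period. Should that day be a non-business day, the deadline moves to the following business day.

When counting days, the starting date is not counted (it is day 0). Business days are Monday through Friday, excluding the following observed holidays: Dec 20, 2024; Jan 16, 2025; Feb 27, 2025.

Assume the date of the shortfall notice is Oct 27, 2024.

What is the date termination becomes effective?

Feb 20, 2025

Adding 27 calendar days to Oct 27, 2024 gives Nov 23, 2024, which is the last day of the make-up period.
The last day of the standstill period: Nov 23, 2024 + 7 days = Nov 30, 2024.
The date termination becomes effective: 82 calendar days after Nov 30, 2024 is Feb 20, 2025. Feb 20, 2025 is a Thursday and is not a listed holiday, so no roll-forward applies.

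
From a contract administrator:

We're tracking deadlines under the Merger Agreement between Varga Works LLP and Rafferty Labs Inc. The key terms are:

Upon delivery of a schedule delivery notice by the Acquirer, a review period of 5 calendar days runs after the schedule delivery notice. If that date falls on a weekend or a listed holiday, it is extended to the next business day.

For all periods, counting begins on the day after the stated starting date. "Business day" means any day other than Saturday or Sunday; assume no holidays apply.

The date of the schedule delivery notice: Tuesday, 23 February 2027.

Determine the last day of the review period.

1 March 2027

The last day of the review period: 5 calendar days after 23 February 2027 is 28 February 2027. That falls on a Sunday, so it rolls to the next business day, Monday, 1 March 2027.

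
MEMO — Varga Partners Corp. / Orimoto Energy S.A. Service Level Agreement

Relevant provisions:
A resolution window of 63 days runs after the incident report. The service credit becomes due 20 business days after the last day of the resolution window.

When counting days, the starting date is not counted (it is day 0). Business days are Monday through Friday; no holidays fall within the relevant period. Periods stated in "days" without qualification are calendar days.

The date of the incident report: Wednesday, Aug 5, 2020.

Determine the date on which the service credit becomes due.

Nov 4, 2020

Adding 63 calendar days to Aug 5, 2020 gives Oct 7, 2020, which is the last day of the resolution window.
The date on which the service credit becomes due: counting 20 business days from Wednesday, Oct 7, 2020 (Oct 8, Oct 9, Oct 12, Oct 13, …, Nov 2, Nov 3, Nov 4, skipping weekends) reaches Wednesday, Nov 4, 2020.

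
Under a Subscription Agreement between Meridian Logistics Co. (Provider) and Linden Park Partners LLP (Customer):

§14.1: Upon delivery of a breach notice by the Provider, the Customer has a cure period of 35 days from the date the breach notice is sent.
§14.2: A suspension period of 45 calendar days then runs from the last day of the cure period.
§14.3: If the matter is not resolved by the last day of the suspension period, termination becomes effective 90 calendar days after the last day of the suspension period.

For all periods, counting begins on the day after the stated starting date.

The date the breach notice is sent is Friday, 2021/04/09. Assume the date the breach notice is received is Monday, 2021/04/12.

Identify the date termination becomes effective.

The last day of the cure period: 35 calendar days after 2021/04/09 is 2021/05/14.
The last day of the suspension period: 2021/05/14 + 45 days = 2021/06/28.
The date termination becomes effective: 2021/06/28 + 90 days = 2021/09/26.

2021/09/26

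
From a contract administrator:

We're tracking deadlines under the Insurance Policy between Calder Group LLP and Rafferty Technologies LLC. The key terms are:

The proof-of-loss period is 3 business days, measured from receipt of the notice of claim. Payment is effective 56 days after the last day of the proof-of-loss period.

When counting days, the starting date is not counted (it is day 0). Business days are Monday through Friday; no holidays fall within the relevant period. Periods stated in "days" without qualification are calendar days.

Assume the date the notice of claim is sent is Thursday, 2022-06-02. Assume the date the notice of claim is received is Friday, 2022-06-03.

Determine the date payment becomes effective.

The last day of the proof-of-loss period: counting 3 business days from Friday, 2022-06-03 (Jun 6, Jun 7, Jun 8, skipping weekends) reaches Wednesday, 2022-06-08.
The date payment becomes effective: 56 calendar days after 2022-06-08 is 2022-08-03.

2022-08-03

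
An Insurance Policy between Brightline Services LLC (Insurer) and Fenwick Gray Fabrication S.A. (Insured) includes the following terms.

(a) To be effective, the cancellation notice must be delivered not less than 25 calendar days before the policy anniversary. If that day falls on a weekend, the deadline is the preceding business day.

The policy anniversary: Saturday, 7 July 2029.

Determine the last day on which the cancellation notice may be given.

12 June 2029

7 July 2029 minus 25 days is 12 June 2029. That is a Tuesday, so no adjustment is needed.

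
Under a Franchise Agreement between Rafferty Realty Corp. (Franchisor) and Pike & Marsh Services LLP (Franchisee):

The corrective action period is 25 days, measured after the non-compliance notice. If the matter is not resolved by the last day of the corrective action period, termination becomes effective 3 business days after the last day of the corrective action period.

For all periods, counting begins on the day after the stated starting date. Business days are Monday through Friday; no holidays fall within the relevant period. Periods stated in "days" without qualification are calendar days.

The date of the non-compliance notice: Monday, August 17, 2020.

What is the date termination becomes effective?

September 16, 2020

The last day of the corrective action period: August 17, 2020 + 25 days = September 11, 2020.
The date termination becomes effective: counting 3 business days from Friday, September 11, 2020 (Sep 14, Sep 15, Sep 16, skipping weekends) reaches Wednesday, September 16, 2020.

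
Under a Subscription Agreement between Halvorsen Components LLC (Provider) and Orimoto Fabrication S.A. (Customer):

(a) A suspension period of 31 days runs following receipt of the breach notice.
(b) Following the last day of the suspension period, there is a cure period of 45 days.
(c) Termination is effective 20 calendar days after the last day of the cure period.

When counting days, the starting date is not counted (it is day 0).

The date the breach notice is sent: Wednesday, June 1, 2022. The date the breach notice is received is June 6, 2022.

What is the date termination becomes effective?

September 10, 2022

The last day of the suspension period: June 6, 2022 + 31 days = July 7, 2022.
The last day of the cure period: 45 calendar days after July 7, 2022 is August 21, 2022.
The date termination becomes effective: August 21, 2022 + 20 days = September 10, 2022.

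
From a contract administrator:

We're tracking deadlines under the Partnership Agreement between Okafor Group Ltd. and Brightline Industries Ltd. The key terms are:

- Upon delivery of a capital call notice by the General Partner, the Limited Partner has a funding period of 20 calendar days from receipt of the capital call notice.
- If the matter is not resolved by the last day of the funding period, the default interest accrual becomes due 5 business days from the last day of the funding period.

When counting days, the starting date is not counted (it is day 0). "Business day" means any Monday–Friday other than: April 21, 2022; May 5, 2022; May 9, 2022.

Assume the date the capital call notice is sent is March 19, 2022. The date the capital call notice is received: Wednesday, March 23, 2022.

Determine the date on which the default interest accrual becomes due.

The last day of the funding period: 20 calendar days after March 23, 2022 is April 12, 2022.
From Tuesday, April 12, 2022, 5 business days (Apr 13, Apr 14, Apr 15, Apr 18, Apr 19, skipping weekends) brings us to Tuesday, April 19, 2022, which is the date on which the default interest accrual becomes due.

April 19, 2022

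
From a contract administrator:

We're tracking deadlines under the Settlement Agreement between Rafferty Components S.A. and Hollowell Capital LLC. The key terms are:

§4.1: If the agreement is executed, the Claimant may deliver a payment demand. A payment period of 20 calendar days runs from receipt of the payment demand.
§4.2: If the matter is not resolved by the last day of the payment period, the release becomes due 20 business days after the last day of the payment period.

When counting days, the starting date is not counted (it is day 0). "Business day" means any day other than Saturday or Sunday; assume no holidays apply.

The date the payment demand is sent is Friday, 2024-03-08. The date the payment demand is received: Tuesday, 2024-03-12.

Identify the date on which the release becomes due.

Adding 20 calendar days to 2024-03-12 gives 2024-04-01, which is the last day of the payment period.
The date on which the release becomes due: counting 20 business days from Monday, 2024-04-01 (Apr 2, Apr 3, Apr 4, Apr 5, …, Apr 25, Apr 26, Apr 29, skipping weekends) reaches Monday, 2024-04-29.

2024-04-29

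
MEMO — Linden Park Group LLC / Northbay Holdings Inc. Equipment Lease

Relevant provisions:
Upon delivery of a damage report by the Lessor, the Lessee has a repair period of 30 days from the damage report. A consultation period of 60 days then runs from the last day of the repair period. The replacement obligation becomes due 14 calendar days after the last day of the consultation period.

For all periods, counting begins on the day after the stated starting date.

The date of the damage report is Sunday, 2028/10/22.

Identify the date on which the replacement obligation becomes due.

The last day of the repair period: 2028/10/22 + 30 days = 2028/11/21.
Adding 60 calendar days to 2028/11/21 gives 2029/01/20, which is the last day of the consultation period.
Adding 14 calendar days to 2029/01/20 gives 2029/02/03, which is the date on which the replacement obligation becomes due.

2029/02/03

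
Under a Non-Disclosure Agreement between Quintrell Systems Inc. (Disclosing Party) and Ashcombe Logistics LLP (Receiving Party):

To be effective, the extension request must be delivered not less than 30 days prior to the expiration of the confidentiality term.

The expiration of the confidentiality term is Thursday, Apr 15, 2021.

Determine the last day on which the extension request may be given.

Counting back 30 calendar days from Apr 15, 2021 gives Mar 16, 2021.

Mar 16, 2021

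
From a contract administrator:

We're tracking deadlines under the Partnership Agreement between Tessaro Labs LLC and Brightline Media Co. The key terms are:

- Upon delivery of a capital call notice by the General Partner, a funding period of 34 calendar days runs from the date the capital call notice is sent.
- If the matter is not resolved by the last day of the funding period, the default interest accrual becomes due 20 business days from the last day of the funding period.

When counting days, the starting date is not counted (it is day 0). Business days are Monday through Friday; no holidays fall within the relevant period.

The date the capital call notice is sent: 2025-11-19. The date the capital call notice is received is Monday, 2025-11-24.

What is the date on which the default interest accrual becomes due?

Adding 34 calendar days to 2025-11-19 gives 2025-12-23, which is the last day of the funding period.
The date on which the default interest accrual becomes due: 20 business days after Tuesday, 2025-12-23, skipping weekends — Dec 24, Dec 25, Dec 26, Dec 29, …, Jan 16, Jan 19, Jan 20 — lands on Tuesday, 2026-01-20.

2026-01-20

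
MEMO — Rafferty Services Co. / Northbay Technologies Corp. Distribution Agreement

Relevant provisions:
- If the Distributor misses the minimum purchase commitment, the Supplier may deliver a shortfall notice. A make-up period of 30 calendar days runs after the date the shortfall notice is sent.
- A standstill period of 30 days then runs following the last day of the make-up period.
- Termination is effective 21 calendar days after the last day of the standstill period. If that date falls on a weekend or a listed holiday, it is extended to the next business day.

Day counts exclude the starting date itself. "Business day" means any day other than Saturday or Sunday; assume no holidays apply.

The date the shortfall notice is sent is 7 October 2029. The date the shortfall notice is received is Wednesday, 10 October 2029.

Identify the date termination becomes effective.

Adding 30 calendar days to 7 October 2029 gives 6 November 2029, which is the last day of the make-up period.
The last day of the standstill period: 30 calendar days after 6 November 2029 is 6 December 2029.
Adding 21 calendar days to 6 December 2029 gives 27 December 2029, which is the date termination becomes effective. 27 December 2029 is a Thursday, so no roll-forward applies.

27 December 2029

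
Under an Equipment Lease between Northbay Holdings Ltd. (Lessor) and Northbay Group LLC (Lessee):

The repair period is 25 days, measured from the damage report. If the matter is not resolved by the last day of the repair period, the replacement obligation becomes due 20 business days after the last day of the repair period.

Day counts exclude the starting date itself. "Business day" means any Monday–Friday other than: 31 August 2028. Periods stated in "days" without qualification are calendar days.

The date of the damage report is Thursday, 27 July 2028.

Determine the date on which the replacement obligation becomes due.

The last day of the repair period: 27 July 2028 + 25 days = 21 August 2028.
The date on which the replacement obligation becomes due: 20 business days after Monday, 21 August 2028, skipping weekends and the listed holiday on Aug 31 — Aug 22, Aug 23, Aug 24, Aug 25, …, Sep 15, Sep 18, Sep 19 — lands on Tuesday, 19 September 2028.

19 September 2028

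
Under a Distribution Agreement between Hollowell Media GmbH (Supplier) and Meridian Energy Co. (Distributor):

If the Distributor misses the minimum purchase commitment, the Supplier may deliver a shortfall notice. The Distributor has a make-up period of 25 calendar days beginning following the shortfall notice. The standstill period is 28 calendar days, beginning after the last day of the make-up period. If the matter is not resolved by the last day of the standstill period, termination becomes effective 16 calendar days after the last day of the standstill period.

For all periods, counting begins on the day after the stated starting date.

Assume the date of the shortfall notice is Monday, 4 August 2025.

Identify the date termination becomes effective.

12 October 2025

Adding 25 calendar days to 4 August 2025 gives 29 August 2025, which is the last day of the make-up period.
The last day of the standstill period: 28 calendar days after 29 August 2025 is 26 September 2025.
Adding 16 calendar days to 26 September 2025 gives 12 October 2025, which is the date termination becomes effective.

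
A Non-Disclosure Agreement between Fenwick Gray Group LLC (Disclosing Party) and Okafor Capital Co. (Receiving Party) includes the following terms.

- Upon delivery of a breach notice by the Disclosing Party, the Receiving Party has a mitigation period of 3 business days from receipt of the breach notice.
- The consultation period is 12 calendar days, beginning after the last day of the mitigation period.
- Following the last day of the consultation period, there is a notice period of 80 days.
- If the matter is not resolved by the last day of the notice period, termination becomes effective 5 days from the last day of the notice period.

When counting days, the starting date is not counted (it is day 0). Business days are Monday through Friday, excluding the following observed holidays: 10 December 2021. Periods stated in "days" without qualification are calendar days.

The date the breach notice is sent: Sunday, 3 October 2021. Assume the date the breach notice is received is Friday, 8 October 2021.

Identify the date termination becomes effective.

18 January 2022

The last day of the mitigation period: counting 3 business days from Friday, 8 October 2021 (Oct 11, Oct 12, Oct 13, skipping weekends) reaches Wednesday, 13 October 2021.
Adding 12 calendar days to 13 October 2021 gives 25 October 2021, which is the last day of the consultation period.
Adding 80 calendar days to 25 October 2021 gives 13 January 2022, which is the last day of the notice period.
The date termination becomes effective: 13 January 2022 + 5 days = 18 January 2022.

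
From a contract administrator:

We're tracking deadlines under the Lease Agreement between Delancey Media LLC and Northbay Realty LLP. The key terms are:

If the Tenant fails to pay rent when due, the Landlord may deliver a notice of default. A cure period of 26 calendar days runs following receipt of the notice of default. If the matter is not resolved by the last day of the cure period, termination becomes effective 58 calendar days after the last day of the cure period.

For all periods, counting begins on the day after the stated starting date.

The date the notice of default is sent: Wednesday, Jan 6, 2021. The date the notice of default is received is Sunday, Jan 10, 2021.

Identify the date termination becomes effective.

Adding 26 calendar days to Jan 10, 2021 gives Feb 5, 2021, which is the last day of the cure period.
The date termination becomes effective: Feb 5, 2021 + 58 days = Apr 4, 2021.

Apr 4, 2021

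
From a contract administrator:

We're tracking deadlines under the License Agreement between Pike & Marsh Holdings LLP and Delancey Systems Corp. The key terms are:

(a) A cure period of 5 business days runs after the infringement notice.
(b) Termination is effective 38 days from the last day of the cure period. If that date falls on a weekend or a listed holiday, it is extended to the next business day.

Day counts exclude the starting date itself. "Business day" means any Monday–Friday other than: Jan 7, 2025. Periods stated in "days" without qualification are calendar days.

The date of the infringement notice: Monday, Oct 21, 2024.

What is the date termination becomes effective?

Dec 5, 2024

From Monday, Oct 21, 2024, 5 business days (Oct 22, Oct 23, Oct 24, Oct 25, Oct 28, skipping weekends) brings us to Monday, Oct 28, 2024, which is the last day of the cure period.
The date termination becomes effective: 38 calendar days after Oct 28, 2024 is Dec 5, 2024. Dec 5, 2024 is a Thursday and is not a listed holiday, so no roll-forward applies.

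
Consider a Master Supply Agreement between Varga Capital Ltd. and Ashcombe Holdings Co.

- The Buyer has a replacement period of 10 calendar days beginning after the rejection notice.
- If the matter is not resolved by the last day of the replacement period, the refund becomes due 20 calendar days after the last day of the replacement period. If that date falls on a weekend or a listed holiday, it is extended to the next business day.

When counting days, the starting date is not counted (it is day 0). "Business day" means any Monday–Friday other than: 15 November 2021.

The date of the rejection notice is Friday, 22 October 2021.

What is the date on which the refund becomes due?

Adding 10 calendar days to 22 October 2021 gives 1 November 2021, which is the last day of the replacement period.
The date on which the refund becomes due: 1 November 2021 + 20 days = 21 November 2021. That falls on a Sunday, so it rolls to the next business day, Monday, 22 November 2021.

22 November 2021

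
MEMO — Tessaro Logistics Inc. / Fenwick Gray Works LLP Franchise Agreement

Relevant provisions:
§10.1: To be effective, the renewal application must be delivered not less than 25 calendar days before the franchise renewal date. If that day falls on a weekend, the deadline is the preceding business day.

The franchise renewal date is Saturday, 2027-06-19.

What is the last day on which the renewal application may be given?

2027-05-25

Counting back 25 calendar days from 2027-06-19 gives 2027-05-25. That is a Tuesday, so no adjustment is needed.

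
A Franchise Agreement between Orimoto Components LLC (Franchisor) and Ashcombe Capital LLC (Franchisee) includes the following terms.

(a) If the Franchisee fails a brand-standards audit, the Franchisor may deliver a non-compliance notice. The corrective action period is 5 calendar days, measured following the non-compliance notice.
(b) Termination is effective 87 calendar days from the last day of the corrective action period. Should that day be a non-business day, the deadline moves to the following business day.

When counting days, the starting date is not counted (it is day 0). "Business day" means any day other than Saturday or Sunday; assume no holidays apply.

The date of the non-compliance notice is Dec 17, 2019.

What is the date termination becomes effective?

Adding 5 calendar days to Dec 17, 2019 gives Dec 22, 2019, which is the last day of the corrective action period.
The date termination becomes effective: Dec 22, 2019 + 87 days = Mar 18, 2020. Mar 18, 2020 is a Wednesday, so no roll-forward applies.

Mar 18, 2020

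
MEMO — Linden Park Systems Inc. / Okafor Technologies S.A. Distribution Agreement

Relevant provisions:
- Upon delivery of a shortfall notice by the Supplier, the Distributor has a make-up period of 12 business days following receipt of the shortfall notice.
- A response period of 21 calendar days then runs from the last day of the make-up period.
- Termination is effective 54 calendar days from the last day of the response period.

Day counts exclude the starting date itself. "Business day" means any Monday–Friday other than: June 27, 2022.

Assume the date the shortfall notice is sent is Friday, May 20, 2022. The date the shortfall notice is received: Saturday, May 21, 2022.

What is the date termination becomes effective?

August 21, 2022

The last day of the make-up period: counting 12 business days from Saturday, May 21, 2022 (May 23, May 24, May 25, May 26, …, Jun 3, Jun 6, Jun 7, skipping weekends) reaches Tuesday, June 7, 2022.
The last day of the response period: June 7, 2022 + 21 days = June 28, 2022.
The date termination becomes effective: 54 calendar days after June 28, 2022 is August 21, 2022.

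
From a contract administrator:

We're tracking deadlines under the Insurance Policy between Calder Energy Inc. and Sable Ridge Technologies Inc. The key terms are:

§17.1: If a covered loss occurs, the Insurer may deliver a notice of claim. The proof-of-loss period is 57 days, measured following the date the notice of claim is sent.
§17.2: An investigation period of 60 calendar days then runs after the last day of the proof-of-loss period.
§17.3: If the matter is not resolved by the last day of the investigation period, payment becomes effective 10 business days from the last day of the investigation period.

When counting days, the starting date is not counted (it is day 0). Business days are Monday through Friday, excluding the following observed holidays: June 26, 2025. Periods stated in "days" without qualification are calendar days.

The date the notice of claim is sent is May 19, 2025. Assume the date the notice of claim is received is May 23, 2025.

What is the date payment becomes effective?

September 26, 2025

The last day of the proof-of-loss period: May 19, 2025 + 57 days = July 15, 2025.
Adding 60 calendar days to July 15, 2025 gives September 13, 2025, which is the last day of the investigation period.
From Saturday, September 13, 2025, 10 business days (Sep 15, Sep 16, Sep 17, Sep 18, Sep 19, Sep 22, Sep 23, Sep 24, Sep 25, Sep 26, skipping weekends) brings us to Friday, September 26, 2025, which is the date payment becomes effective.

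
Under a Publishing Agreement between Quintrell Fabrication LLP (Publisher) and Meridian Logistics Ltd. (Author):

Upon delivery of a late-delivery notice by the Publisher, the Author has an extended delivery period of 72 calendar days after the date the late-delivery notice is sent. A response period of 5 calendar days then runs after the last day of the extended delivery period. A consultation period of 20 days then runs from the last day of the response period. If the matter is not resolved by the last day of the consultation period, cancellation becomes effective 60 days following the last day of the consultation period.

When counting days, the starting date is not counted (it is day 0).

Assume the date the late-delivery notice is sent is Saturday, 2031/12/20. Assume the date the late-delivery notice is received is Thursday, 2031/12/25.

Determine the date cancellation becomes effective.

2032/05/25

Adding 72 calendar days to 2031/12/20 gives 2032/03/01, which is the last day of the extended delivery period.
The last day of the response period: 5 calendar days after 2032/03/01 is 2032/03/06.
The last day of the consultation period: 20 calendar days after 2032/03/06 is 2032/03/26.
The date cancellation becomes effective: 2032/03/26 + 60 days = 2032/05/25.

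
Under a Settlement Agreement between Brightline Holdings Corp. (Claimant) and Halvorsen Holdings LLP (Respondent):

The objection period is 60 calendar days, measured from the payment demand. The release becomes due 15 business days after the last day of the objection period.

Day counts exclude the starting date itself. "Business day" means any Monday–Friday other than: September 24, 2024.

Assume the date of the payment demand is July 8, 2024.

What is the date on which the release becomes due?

Adding 60 calendar days to July 8, 2024 gives September 6, 2024, which is the last day of the objection period.
The date on which the release becomes due: 15 business days after Friday, September 6, 2024, skipping weekends and the listed holiday on Sep 24 — Sep 9, Sep 10, Sep 11, Sep 12, …, Sep 26, Sep 27, Sep 30 — lands on Monday, September 30, 2024.

September 30, 2024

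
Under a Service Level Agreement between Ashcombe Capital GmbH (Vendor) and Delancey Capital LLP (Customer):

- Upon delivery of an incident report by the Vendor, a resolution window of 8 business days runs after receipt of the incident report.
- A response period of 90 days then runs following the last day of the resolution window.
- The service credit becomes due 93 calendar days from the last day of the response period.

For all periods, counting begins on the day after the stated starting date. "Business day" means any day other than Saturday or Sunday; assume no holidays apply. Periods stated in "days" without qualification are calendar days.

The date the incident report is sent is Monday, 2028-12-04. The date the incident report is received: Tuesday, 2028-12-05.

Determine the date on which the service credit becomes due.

2029-06-16

The last day of the resolution window: 8 business days after Tuesday, 2028-12-05, skipping weekends — Dec 6, Dec 7, Dec 8, Dec 11, Dec 12, Dec 13, Dec 14, Dec 15 — lands on Friday, 2028-12-15.
The last day of the response period: 90 calendar days after 2028-12-15 is 2029-03-15.
Adding 93 calendar days to 2029-03-15 gives 2029-06-16, which is the date on which the service credit becomes due.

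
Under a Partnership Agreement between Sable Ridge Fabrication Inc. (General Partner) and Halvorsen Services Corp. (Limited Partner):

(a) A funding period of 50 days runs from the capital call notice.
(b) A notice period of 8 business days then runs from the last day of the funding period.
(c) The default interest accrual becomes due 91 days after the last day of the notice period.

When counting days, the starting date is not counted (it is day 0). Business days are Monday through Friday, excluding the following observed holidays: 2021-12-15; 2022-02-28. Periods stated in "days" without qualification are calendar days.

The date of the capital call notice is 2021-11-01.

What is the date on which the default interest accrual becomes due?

2022-04-01

The last day of the funding period: 2021-11-01 + 50 days = 2021-12-21.
The last day of the notice period: 8 business days after Tuesday, 2021-12-21, skipping weekends — Dec 22, Dec 23, Dec 24, Dec 27, Dec 28, Dec 29, Dec 30, Dec 31 — lands on Friday, 2021-12-31.
The date on which the default interest accrual becomes due: 91 calendar days after 2021-12-31 is 2022-04-01.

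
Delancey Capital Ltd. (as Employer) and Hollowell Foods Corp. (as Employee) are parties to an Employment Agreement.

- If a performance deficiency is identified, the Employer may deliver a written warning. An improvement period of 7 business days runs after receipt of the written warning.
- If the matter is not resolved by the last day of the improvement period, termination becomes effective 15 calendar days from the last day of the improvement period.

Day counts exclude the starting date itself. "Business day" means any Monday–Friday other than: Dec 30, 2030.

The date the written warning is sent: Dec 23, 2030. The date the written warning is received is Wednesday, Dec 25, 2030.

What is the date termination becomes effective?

The last day of the improvement period: counting 7 business days from Wednesday, Dec 25, 2030 (Dec 26, Dec 27, Dec 31, Jan 1, Jan 2, Jan 3, Jan 6, skipping weekends and the listed holiday on Dec 30) reaches Monday, Jan 6, 2031.
The date termination becomes effective: 15 calendar days after Jan 6, 2031 is Jan 21, 2031.

Jan 21, 2031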